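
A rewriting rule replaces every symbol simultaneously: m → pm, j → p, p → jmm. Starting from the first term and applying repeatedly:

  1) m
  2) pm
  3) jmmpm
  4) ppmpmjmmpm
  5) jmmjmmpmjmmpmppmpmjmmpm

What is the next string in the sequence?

Applying the rule to each of the 23 symbols of jmmjmmpmjmmpmppmpmjmmpm gives the pieces p pm pm p pm pm jmm pm p pm pm jmm pm jmm jmm pm jmm pm p pm pm jmm pm, which concatenate to the answer.

ppmpmppmpmjmmpmppmpmjmmpmjmmjmmpmjmmpmppmpmjmmpm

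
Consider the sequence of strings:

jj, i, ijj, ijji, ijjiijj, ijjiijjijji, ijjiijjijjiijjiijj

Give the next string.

ijjiijjijjiijjiijjijjiijjijji

This is a Fibonacci-style word recurrence s(k) = s(k−1)·s(k−2): e.g. i·jj = ijj.
So term 8 is ijjiijjijjiijjiijj·ijjiijjijji.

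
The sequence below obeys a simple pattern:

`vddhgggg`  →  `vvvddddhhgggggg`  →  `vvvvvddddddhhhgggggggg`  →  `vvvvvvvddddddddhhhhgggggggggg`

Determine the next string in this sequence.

vvvvvvvvvddddddddddhhhhhgggggggggggg

Term n consists of 2n-1 v's, followed by 2n d's, followed by n h's, followed by 2n+2 g's (n = 1, 2, …).
Setting n = 5 gives 9, 10, 5, 12 characters in each block.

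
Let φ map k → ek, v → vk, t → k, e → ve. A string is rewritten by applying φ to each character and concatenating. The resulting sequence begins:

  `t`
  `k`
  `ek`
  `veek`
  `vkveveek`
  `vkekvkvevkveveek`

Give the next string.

vkekveekvkekvkvevkekvkvevkveveek

Applying the rule to each of the 16 symbols of vkekvkvevkveveek gives the pieces vk ek ve ek vk ek vk ve vk ek vk ve vk ve ve ek, which concatenate to the answer.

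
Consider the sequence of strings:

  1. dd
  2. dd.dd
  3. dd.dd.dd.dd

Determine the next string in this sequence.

dd.dd.dd.dd.dd.dd.dd.dd

Each string is two copies of the previous one joined by '.'.
One more doubling of dd.dd.dd.dd gives the answer.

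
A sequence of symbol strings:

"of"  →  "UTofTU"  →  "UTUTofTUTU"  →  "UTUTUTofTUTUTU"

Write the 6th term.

s(k+1) = UT·s(k)·TU, so each term gains UT as a prefix and TU as a suffix.
From UTUTUTofTUTUTU, 2 further steps: UTUTUTofTUTUTU → UTUTUTUTofTUTUTUTU → (answer).

UTUTUTUTUTofTUTUTUTUTU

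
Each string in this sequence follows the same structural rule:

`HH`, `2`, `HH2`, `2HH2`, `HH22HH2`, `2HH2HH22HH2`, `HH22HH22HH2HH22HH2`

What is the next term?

From term 3 onward, concatenate the second-to-last term with the last: HH·2 = HH2, 2·HH2 = 2HH2, …
Continuing: 2HH2HH22HH2 · HH22HH22HH2HH22HH2 gives term 8.

2HH2HH22HH2HH22HH22HH2HH22HH2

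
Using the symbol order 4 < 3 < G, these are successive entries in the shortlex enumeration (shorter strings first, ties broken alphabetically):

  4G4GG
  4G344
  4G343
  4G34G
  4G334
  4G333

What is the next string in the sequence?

4G33G

Treat 4G333 as a base-3 numeral over the given alphabet and add one, carrying through any trailing G's.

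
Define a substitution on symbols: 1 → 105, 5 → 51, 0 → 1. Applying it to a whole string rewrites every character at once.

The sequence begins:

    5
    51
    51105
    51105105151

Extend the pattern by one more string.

Expanding 51105105151: 5→51, 1→105, 1→105, 0→1, 5→51, 1→105, 0→1, 5→51, 1→105, 5→51, 1→105. Concatenated: 51 105 105 1 51 105 1 51 105 51 105.

5110510515110515110551105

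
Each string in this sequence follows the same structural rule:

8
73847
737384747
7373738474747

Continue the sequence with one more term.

73737373847474747

Each term wraps the previous one in 73 on the left and 47 on the right.
So the next term is 73·7373738474747·47.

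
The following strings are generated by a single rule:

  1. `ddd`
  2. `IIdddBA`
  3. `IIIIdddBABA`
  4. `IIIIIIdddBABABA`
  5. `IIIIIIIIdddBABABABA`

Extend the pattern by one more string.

s(k+1) = II·s(k)·BA, so each term gains II as a prefix and BA as a suffix.
Applying this once more to IIIIIIIIdddBABABABA:

IIIIIIIIIIdddBABABABABA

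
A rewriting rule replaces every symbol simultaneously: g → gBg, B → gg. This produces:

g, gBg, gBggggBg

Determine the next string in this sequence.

gBggggBggBggBggBggggBg

Rewriting each symbol of gBggggBg: g→gBg, B→gg, g→gBg, g→gBg, g→gBg, g→gBg, B→gg, g→gBg, which concatenates to gBg gg gBg gBg gBg gBg gg gBg.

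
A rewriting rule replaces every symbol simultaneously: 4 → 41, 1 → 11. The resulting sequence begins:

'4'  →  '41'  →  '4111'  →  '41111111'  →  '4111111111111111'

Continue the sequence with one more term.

Rewriting the 16 symbols of 4111111111111111 one by one yields 41 11 11 11 11 11 11 11 11 11 11 11 11 11 11 11; concatenated:

41111111111111111111111111111111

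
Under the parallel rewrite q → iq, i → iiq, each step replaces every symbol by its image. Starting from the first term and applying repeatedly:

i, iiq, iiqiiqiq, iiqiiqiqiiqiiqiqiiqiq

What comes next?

Rewriting the 21 symbols of iiqiiqiqiiqiiqiqiiqiq one by one yields iiq iiq iq iiq iiq iq iiq iq iiq iiq iq iiq iiq iq iiq iq iiq iiq iq iiq iq; concatenated:

iiqiiqiqiiqiiqiqiiqiqiiqiiqiqiiqiiqiqiiqiqiiqiiqiqiiqiq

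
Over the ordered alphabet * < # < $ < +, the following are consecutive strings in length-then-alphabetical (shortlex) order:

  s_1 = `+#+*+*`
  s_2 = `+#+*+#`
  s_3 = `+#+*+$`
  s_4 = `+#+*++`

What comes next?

+#+#**

Treat +#+*++ as a base-4 numeral over the given alphabet and add one, carrying through any trailing +'s.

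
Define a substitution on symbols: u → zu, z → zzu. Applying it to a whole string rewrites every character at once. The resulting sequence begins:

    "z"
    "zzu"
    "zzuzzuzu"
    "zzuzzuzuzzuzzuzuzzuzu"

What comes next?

Replace each of the 21 characters of zzuzzuzuzzuzzuzuzzuzu in place — zzu zzu zu zzu zzu zu zzu zu zzu zzu zu zzu zzu zu zzu zu zzu zzu zu zzu zu — and concatenate.

zzuzzuzuzzuzzuzuzzuzuzzuzzuzuzzuzzuzuzzuzuzzuzzuzuzzuzu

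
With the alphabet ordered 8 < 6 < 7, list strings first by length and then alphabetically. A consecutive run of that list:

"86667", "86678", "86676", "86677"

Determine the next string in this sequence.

86788

The successor of 86677 increments the rightmost position that isn't already 7 and resets every position after it to 8.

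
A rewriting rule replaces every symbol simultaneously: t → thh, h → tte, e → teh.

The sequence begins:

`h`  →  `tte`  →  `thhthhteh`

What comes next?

thhttettethhttettethhtehtte

Expanding thhthhteh: t→thh, h→tte, h→tte, t→thh, h→tte, h→tte, t→thh, e→teh, h→tte. Concatenated: thh tte tte thh tte tte thh teh tte.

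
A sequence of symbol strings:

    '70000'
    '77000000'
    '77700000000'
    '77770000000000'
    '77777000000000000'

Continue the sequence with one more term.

The n-th term is n 7's then 2n+2 0's (n = 1, 2, …).
For the next term, n = 6, so the run lengths are 6, 14.

77777700000000000000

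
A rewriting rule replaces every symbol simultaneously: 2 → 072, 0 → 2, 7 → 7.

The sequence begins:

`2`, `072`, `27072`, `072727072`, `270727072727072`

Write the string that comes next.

Rewriting the 15 symbols of 270727072727072 one by one yields 072 7 2 7 072 7 2 7 072 7 072 7 2 7 072; concatenated:

0727270727270727072727072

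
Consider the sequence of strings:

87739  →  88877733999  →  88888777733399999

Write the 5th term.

88888888877777733333999999999

The n-th term is 2n-1 8's then n+1 7's then n 3's then 2n-1 9's (n = 1, 2, …).
At n = 5 the blocks have lengths 9, 6, 5, 9.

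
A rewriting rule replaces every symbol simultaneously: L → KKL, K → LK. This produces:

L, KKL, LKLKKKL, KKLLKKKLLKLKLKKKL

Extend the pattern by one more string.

Rewriting the 17 symbols of KKLLKKKLLKLKLKKKL one by one yields LK LK KKL KKL LK LK LK KKL KKL LK KKL LK KKL LK LK LK KKL; concatenated:

LKLKKKLKKLLKLKLKKKLKKLLKKKLLKKKLLKLKLKKKL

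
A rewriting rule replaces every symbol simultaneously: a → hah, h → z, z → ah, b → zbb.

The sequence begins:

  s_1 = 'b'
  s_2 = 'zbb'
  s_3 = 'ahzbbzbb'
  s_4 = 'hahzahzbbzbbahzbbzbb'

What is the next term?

zhahzahhahzahzbbzbbahzbbzbbhahzahzbbzbbahzbbzbb

Replace each of the 20 characters of hahzahzbbzbbahzbbzbb in place — z hah z ah hah z ah zbb zbb ah zbb zbb hah z ah zbb zbb ah zbb zbb — and concatenate.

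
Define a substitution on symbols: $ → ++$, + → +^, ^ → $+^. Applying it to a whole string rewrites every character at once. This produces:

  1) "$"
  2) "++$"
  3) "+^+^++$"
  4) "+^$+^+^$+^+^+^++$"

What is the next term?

Rewriting the 17 symbols of +^$+^+^$+^+^+^++$ one by one yields +^ $+^ ++$ +^ $+^ +^ $+^ ++$ +^ $+^ +^ $+^ +^ $+^ +^ +^ ++$; concatenated:

+^$+^++$+^$+^+^$+^++$+^$+^+^$+^+^$+^+^+^++$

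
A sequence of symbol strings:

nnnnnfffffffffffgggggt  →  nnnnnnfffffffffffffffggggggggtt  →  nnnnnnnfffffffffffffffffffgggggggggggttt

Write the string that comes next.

nnnnnnnnfffffffffffffffffffffffggggggggggggggtttt

Term n consists of n+3 n's, followed by 4n+3 f's, followed by 3n-1 g's, followed by n-1 t's, where the shown terms are n = 2, 3, 4.
Setting n = 5 gives 8, 23, 14, 4 characters in each block.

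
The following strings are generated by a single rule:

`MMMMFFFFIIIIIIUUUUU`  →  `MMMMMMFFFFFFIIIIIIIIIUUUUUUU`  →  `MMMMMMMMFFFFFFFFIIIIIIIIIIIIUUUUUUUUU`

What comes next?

MMMMMMMMMMFFFFFFFFFFIIIIIIIIIIIIIIIUUUUUUUUUUU

Term n consists of 2n M's, followed by 2n F's, followed by 3n I's, followed by 2n+1 U's, where the shown terms are n = 2, 3, 4.
For the next term, n = 5, so the run lengths are 10, 10, 15, 11.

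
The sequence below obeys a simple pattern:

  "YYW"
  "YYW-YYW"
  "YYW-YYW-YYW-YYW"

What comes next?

YYW-YYW-YYW-YYW-YYW-YYW-YYW-YYW

s(k+1) = s(k)·-·s(k) — each term doubles the last with '-' between the halves.
One more doubling of YYW-YYW-YYW-YYW gives the answer.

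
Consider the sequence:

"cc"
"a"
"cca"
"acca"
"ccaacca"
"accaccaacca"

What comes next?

ccaaccaaccaccaacca

Each term (from the third on) is the two preceding terms concatenated in order: term 3 = cc·a = cca.
So term 7 is ccaacca·accaccaacca.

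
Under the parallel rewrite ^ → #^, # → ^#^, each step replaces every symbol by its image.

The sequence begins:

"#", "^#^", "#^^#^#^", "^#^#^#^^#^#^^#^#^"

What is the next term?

#^^#^#^^#^#^^#^#^#^^#^#^^#^#^#^^#^#^^#^#^

φ(^#^#^#^^#^#^^#^#^) expands symbol-by-symbol to #^ ^#^ #^ ^#^ #^ ^#^ #^ #^ ^#^ #^ ^#^ #^ #^ ^#^ #^ ^#^ #^; joining the 17 pieces gives the next term.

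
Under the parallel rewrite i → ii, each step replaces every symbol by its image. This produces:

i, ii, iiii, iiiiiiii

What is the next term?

iiiiiiiiiiiiiiii

Rewriting each symbol of iiiiiiii: i→ii, i→ii, i→ii, i→ii, i→ii, i→ii, i→ii, i→ii, which concatenates to ii ii ii ii ii ii ii ii.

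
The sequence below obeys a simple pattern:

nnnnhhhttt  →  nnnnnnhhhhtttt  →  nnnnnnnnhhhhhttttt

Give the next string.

Reading off run lengths: n runs 4, 6, 8; h runs 3, 4, 5; t runs 3, 4, 5 — each is linear in n, where the shown terms are n = 2, 3, 4.
At n = 5 the blocks have lengths 10, 6, 6.

nnnnnnnnnnhhhhhhtttttt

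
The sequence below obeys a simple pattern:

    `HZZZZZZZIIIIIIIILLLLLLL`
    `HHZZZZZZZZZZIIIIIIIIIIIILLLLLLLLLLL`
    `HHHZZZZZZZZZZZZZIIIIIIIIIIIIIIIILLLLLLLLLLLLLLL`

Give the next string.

Each string has the form H^{n-1} Z^{3n+1} I^{4n} L^{4n-1}, where the shown terms are n = 2, 3, 4.
Setting n = 5 gives 4, 16, 20, 19 characters in each block.

HHHHZZZZZZZZZZZZZZZZIIIIIIIIIIIIIIIIIIIILLLLLLLLLLLLLLLLLLL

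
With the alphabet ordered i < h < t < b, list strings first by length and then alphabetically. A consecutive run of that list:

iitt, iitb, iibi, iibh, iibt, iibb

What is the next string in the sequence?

ihii

Treat iibb as a base-4 numeral over the given alphabet and add one, carrying through any trailing b's.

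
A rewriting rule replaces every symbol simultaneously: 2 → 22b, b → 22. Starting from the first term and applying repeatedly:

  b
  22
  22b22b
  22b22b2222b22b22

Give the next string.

22b22b2222b22b2222b22b22b22b2222b22b2222b22b

Replace each of the 16 characters of 22b22b2222b22b22 in place — 22b 22b 22 22b 22b 22 22b 22b 22b 22b 22 22b 22b 22 22b 22b — and concatenate.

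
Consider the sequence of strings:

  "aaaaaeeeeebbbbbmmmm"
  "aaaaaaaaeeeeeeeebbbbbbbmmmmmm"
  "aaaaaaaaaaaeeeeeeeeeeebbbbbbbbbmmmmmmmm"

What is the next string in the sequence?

Term n consists of 3n-1 a's, followed by 3n-1 e's, followed by 2n+1 b's, followed by 2n m's, where the shown terms are n = 2, 3, 4.
At n = 5 the blocks have lengths 14, 14, 11, 10.

aaaaaaaaaaaaaaeeeeeeeeeeeeeebbbbbbbbbbbmmmmmmmmmm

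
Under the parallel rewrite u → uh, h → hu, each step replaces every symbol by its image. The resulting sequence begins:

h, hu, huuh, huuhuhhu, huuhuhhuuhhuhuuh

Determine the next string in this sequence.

Rewriting the 16 symbols of huuhuhhuuhhuhuuh one by one yields hu uh uh hu uh hu hu uh uh hu hu uh hu uh uh hu; concatenated:

huuhuhhuuhhuhuuhuhhuhuuhhuuhuhhu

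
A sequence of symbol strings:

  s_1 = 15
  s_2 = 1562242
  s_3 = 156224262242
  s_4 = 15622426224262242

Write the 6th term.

The strings grow by a fixed suffix 62242 each time.
From 15622426224262242, 2 further steps: 15622426224262242 → 1562242622426224262242 → (answer).

156224262242622426224262242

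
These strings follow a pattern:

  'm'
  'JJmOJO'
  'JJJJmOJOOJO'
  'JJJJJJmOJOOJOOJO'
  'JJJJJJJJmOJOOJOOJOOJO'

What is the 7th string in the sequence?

Each term wraps the previous one in JJ on the left and OJO on the right.
From JJJJJJJJmOJOOJOOJOOJO, 2 further steps: JJJJJJJJmOJOOJOOJOOJO → JJJJJJJJJJmOJOOJOOJOOJOOJO → (answer).

JJJJJJJJJJJJmOJOOJOOJOOJOOJOOJO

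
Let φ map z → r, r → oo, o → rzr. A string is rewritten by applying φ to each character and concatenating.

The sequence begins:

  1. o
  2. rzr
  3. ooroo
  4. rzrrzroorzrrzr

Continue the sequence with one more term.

Replace each of the 14 characters of rzrrzroorzrrzr in place — oo r oo oo r oo rzr rzr oo r oo oo r oo — and concatenate.

oorooooroorzrrzroorooooroo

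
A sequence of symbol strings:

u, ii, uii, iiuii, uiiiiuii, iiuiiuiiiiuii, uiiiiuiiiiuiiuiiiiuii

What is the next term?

iiuiiuiiiiuiiuiiiiuiiiiuiiuiiiiuii

This is a Fibonacci-style word recurrence s(k) = s(k−2)·s(k−1): e.g. u·ii = uii.
Continuing: iiuiiuiiiiuii · uiiiiuiiiiuiiuiiiiuii gives term 8.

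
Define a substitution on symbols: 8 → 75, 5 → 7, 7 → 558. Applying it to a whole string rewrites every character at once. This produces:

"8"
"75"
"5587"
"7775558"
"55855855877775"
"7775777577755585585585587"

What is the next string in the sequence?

5585585587558558558755855855877775777577757775558

Replace each of the 25 characters of 7775777577755585585585587 in place — 558 558 558 7 558 558 558 7 558 558 558 7 7 7 75 7 7 75 7 7 75 7 7 75 558 — and concatenate.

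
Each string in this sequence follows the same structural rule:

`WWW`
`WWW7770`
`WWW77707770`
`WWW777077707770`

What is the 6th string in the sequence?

WWW77707770777077707770

The strings grow by a fixed suffix 7770 each time.
From WWW777077707770, 2 further steps: WWW777077707770 → WWW7770777077707770 → (answer).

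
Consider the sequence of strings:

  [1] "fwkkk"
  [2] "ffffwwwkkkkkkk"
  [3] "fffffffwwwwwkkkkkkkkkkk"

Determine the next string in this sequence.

ffffffffffwwwwwwwkkkkkkkkkkkkkkk

Each string has the form f^{3n-2} w^{2n-1} k^{4n-1} (n = 1, 2, …).
At n = 4 the blocks have lengths 10, 7, 15.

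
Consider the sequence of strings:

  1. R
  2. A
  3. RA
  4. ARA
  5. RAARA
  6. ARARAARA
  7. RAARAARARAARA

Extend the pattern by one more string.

This is a Fibonacci-style word recurrence s(k) = s(k−2)·s(k−1): e.g. R·A = RA.
So term 8 is ARARAARA·RAARAARARAARA.

ARARAARARAARAARARAARA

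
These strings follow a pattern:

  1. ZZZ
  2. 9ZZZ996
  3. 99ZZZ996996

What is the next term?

Every step adds 9 to the front and 996 to the end of the previous string.
Applying this once more to 99ZZZ996996:

999ZZZ996996996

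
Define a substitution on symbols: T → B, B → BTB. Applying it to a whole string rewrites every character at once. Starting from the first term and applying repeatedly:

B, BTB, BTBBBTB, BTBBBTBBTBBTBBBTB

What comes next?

Rewriting the 17 symbols of BTBBBTBBTBBTBBBTB one by one yields BTB B BTB BTB BTB B BTB BTB B BTB BTB B BTB BTB BTB B BTB; concatenated:

BTBBBTBBTBBTBBBTBBTBBBTBBTBBBTBBTBBTBBBTB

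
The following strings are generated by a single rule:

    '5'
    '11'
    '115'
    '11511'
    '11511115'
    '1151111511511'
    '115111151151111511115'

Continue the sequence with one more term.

1151111511511115111151151111511511

This is a Fibonacci-style word recurrence s(k) = s(k−1)·s(k−2): e.g. 11·5 = 115.
Continuing: 115111151151111511115 · 1151111511511 gives term 8.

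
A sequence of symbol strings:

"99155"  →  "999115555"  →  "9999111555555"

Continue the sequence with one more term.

Term n consists of n+1 9's, followed by n 1's, followed by 2n 5's (n = 1, 2, …).
For the next term, n = 4, so the run lengths are 5, 4, 8.

99999111155555555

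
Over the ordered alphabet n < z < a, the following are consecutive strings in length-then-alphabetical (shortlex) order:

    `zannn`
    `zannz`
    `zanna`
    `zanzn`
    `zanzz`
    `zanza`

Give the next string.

Find the rightmost character of zanza below a, bump it to the next letter, and reset everything to its right to n.

zanan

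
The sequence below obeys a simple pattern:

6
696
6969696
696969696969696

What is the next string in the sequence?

6969696969696969696969696969696

s(k+1) = s(k)·9·s(k) — each term doubles the last with '9' between the halves.
One more doubling of 696969696969696 gives the answer.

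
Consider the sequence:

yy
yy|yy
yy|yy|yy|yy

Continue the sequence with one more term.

Each string is two copies of the previous one joined by '|'.
Doubling yy|yy|yy|yy with '|' between the halves:

yy|yy|yy|yy|yy|yy|yy|yy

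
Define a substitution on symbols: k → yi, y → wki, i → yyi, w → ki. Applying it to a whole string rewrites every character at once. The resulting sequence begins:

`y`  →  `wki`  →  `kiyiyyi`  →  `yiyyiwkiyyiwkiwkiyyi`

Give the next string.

wkiyyiwkiwkiyyikiyiyyiwkiwkiyyikiyiyyikiyiyyiwkiwkiyyi

φ(yiyyiwkiyyiwkiwkiyyi) expands symbol-by-symbol to wki yyi wki wki yyi ki yi yyi wki wki yyi ki yi yyi ki yi yyi wki wki yyi; joining the 20 pieces gives the next term.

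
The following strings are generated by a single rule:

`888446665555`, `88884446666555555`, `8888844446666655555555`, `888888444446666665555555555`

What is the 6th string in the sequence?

8888888844444446666666655555555555555

The n-th term is n+2 8's then n+1 4's then n+2 6's then 2n+2 5's (n = 1, 2, …).
Setting n = 6 gives 8, 7, 8, 14 characters in each block.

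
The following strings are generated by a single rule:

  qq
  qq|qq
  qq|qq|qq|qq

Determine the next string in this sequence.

qq|qq|qq|qq|qq|qq|qq|qq

s(k+1) = s(k)·|·s(k) — each term doubles the last with '|' between the halves.
So the next term is two copies of qq|qq|qq|qq with '|' between the halves.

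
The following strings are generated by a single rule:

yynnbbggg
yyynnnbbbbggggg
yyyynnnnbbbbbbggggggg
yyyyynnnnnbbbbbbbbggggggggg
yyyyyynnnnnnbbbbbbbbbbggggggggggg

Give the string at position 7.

yyyyyyyynnnnnnnnbbbbbbbbbbbbbbggggggggggggggg

The n-th term is n+1 y's then n+1 n's then 2n b's then 2n+1 g's (n = 1, 2, …).
For term 7, n = 7, so the run lengths are 8, 8, 14, 15.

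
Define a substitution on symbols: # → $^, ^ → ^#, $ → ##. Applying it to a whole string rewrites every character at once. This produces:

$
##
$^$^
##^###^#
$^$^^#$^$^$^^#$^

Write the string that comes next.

Replace each of the 16 characters of $^$^^#$^$^$^^#$^ in place — ## ^# ## ^# ^# $^ ## ^# ## ^# ## ^# ^# $^ ## ^# — and concatenate.

##^###^#^#$^##^###^###^#^#$^##^#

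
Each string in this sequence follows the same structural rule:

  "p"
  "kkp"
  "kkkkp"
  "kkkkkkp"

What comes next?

kkkkkkkkp

The strings grow by a fixed prefix kk each time.
So the next term is kk·kkkkkkp.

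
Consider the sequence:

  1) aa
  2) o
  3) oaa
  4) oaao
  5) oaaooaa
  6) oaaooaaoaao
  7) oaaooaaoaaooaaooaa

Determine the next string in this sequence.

From term 3 onward, concatenate the last term with the second-to-last: o·aa = oaa, oaa·o = oaao, …
Continuing: oaaooaaoaaooaaooaa · oaaooaaoaao gives term 8.

oaaooaaoaaooaaooaaoaaooaaoaao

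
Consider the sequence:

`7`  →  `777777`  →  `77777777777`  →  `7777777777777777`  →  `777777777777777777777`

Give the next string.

Every step adds 77777 at the front: s(k+1) = 77777·s(k).
So the next term is 77777·777777777777777777777.

77777777777777777777777777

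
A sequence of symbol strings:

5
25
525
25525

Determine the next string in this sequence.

From term 3 onward, concatenate the second-to-last term with the last: 5·25 = 525, 25·525 = 25525, …
The next term joins 525 and 25525.

52525525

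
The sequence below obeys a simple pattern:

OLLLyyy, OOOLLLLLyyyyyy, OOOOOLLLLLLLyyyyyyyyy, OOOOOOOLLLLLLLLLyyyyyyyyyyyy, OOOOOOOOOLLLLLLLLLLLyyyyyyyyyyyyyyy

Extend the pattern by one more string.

OOOOOOOOOOOLLLLLLLLLLLLLyyyyyyyyyyyyyyyyyy

Each string has the form O^{2n-1} L^{2n+1} y^{3n} (n = 1, 2, …).
Setting n = 6 gives 11, 13, 18 characters in each block.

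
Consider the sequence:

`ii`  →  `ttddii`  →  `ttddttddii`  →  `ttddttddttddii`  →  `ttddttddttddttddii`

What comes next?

Each term is the previous one with ttdd prepended.
One more step from ttddttddttddttddii gives the answer.

ttddttddttddttddttddii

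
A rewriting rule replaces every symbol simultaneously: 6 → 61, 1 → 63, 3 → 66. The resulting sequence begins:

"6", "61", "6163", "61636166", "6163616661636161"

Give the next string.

Rewriting the 16 symbols of 6163616661636161 one by one yields 61 63 61 66 61 63 61 61 61 63 61 66 61 63 61 63; concatenated:

61636166616361616163616661636163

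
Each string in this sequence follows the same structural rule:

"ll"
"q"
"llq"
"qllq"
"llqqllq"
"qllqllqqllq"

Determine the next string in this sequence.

Each term (from the third on) is the two preceding terms concatenated in order: term 3 = ll·q = llq.
So term 7 is llqqllq·qllqllqqllq.

llqqllqqllqllqqllq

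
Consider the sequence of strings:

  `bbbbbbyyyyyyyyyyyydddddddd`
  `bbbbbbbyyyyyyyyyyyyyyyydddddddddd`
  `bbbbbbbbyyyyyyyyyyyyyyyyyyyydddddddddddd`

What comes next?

bbbbbbbbbyyyyyyyyyyyyyyyyyyyyyyyydddddddddddddd

Term n consists of n+3 b's, followed by 4n y's, followed by 2n+2 d's, where the shown terms are n = 3, 4, 5.
Setting n = 6 gives 9, 24, 14 characters in each block.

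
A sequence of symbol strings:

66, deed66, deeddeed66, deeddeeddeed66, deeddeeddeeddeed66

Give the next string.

deeddeeddeeddeeddeed66

Each term is the previous one with deed prepended.
One more step from deeddeeddeeddeed66 gives the answer.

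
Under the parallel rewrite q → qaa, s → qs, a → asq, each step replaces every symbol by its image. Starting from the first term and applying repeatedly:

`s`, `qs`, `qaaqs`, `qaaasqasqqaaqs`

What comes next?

qaaasqasqasqqsqaaasqqsqaaqaaasqasqqaaqs

φ(qaaasqasqqaaqs) expands symbol-by-symbol to qaa asq asq asq qs qaa asq qs qaa qaa asq asq qaa qs; joining the 14 pieces gives the next term.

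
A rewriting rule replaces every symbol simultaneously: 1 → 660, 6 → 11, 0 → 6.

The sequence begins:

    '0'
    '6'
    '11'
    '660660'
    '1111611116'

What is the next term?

6606606606601166066066066011

Rewriting each symbol of 1111611116: 1→660, 1→660, 1→660, 1→660, 6→11, 1→660, 1→660, 1→660, 1→660, 6→11, which concatenates to 660 660 660 660 11 660 660 660 660 11.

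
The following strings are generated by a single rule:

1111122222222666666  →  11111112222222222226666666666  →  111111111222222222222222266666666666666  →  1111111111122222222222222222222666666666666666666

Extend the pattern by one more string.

Each string has the form 1^{2n+1} 2^{4n} 6^{4n-2}, where the shown terms are n = 2, 3, 4, 5.
At n = 6 the blocks have lengths 13, 24, 22.

11111111111112222222222222222222222226666666666666666666666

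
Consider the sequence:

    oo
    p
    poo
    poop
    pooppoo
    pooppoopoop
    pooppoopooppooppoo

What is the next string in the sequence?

From term 3 onward, concatenate the last term with the second-to-last: p·oo = poo, poo·p = poop, …
The next term joins pooppoopooppooppoo and pooppoopoop.

pooppoopooppooppoopooppoopoop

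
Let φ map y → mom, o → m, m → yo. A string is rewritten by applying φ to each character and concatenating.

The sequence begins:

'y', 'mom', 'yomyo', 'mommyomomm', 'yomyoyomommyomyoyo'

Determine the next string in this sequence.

mommyomommmommyomyoyomommyomommmomm

φ(yomyoyomommyomyoyo) expands symbol-by-symbol to mom m yo mom m mom m yo m yo yo mom m yo mom m mom m; joining the 18 pieces gives the next term.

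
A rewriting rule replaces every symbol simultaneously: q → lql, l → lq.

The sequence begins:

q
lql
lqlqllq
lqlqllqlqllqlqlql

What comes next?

Replace each of the 17 characters of lqlqllqlqllqlqlql in place — lq lql lq lql lq lq lql lq lql lq lq lql lq lql lq lql lq — and concatenate.

lqlqllqlqllqlqlqllqlqllqlqlqllqlqllqlqllq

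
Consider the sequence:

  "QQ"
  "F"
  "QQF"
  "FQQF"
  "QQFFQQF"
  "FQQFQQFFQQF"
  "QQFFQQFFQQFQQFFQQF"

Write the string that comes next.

FQQFQQFFQQFQQFFQQFFQQFQQFFQQF

From term 3 onward, concatenate the second-to-last term with the last: QQ·F = QQF, F·QQF = FQQF, …
Continuing: FQQFQQFFQQF · QQFFQQFFQQFQQFFQQF gives term 8.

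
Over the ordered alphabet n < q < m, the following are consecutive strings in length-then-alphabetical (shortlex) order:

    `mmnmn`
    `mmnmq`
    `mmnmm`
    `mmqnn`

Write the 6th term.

Stepping forward 2 times from mmqnn: mmqnn → mmqnq, then the target.

mmqnm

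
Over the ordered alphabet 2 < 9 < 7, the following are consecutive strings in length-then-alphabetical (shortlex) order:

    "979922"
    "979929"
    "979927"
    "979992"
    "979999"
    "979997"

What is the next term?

979972

Find the rightmost character of 979997 below 7, bump it to the next letter, and reset everything to its right to 2.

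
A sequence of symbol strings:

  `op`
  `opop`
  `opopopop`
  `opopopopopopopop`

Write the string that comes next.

s(k+1) = s(k)·s(k) — each term doubles the last.
So the next term is two copies of opopopopopopopop.

opopopopopopopopopopopopopopopop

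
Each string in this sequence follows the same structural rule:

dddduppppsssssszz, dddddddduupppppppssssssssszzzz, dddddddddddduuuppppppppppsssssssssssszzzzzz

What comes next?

The n-th term is 4n d's then n u's then 3n+1 p's then 3n+3 s's then 2n z's (n = 1, 2, …).
For the next term, n = 4, so the run lengths are 16, 4, 13, 15, 8.

dddddddddddddddduuuupppppppppppppssssssssssssssszzzzzzzz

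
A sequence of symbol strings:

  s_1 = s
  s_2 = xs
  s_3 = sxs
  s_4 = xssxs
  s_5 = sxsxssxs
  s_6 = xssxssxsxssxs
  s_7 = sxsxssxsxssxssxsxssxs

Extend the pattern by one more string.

This is a Fibonacci-style word recurrence s(k) = s(k−2)·s(k−1): e.g. s·xs = sxs.
Continuing: xssxssxsxssxs · sxsxssxsxssxssxsxssxs gives term 8.

xssxssxsxssxssxsxssxsxssxssxsxssxs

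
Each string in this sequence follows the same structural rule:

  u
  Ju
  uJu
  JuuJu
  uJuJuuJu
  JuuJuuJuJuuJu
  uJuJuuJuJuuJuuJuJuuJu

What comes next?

JuuJuuJuJuuJuuJuJuuJuJuuJuuJuJuuJu

Each term (from the third on) is the two preceding terms concatenated in order: term 3 = u·Ju = uJu.
The next term joins JuuJuuJuJuuJu and uJuJuuJuJuuJuuJuJuuJu.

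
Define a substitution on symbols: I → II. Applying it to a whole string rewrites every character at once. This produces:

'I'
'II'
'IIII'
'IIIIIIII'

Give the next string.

IIIIIIIIIIIIIIII

Apply φ to IIIIIIII symbol by symbol: I→II, I→II, I→II, I→II, I→II, I→II, I→II, I→II; joined: II II II II II II II II.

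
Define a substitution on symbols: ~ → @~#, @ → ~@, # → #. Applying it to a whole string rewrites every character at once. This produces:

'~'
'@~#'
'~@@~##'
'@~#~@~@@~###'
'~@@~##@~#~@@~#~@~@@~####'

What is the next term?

Rewriting the 24 symbols of ~@@~##@~#~@@~#~@~@@~#### one by one yields @~# ~@ ~@ @~# # # ~@ @~# # @~# ~@ ~@ @~# # @~# ~@ @~# ~@ ~@ @~# # # # #; concatenated:

@~#~@~@@~###~@@~##@~#~@~@@~##@~#~@@~#~@~@@~#####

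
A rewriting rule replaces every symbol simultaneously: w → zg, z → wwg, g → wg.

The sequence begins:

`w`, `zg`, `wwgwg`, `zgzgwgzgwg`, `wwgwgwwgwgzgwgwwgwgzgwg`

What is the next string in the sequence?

zgzgwgzgwgzgzgwgzgwgwwgwgzgwgzgzgwgzgwgwwgwgzgwg

Applying the rule to each of the 23 symbols of wwgwgwwgwgzgwgwwgwgzgwg gives the pieces zg zg wg zg wg zg zg wg zg wg wwg wg zg wg zg zg wg zg wg wwg wg zg wg, which concatenate to the answer.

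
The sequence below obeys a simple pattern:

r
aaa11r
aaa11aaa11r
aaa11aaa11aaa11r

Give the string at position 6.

The strings grow by a fixed prefix aaa11 each time.
From aaa11aaa11aaa11r, 2 further steps: aaa11aaa11aaa11r → aaa11aaa11aaa11aaa11r → (answer).

aaa11aaa11aaa11aaa11aaa11r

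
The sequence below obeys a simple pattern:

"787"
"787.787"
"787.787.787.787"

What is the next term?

Every step duplicates the string with '.' between the halves.
Doubling 787.787.787.787 with '.' between the halves:

787.787.787.787.787.787.787.787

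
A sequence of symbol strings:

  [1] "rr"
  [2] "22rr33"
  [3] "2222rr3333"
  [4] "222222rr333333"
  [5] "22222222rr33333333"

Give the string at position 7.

222222222222rr333333333333

Every step adds 22 to the front and 33 to the end of the previous string.
From 22222222rr33333333, 2 further steps: 22222222rr33333333 → 2222222222rr3333333333 → (answer).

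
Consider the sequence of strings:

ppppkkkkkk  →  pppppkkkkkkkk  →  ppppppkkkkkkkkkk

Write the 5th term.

ppppppppkkkkkkkkkkkkkk

The n-th term is n+1 p's then 2n k's, where the shown terms are n = 3, 4, 5.
At n = 7 the blocks have lengths 8, 14.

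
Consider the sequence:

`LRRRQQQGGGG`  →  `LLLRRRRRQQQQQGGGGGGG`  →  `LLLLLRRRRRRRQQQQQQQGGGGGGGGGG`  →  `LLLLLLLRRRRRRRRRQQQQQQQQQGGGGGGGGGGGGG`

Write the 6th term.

LLLLLLLLLLLRRRRRRRRRRRRRQQQQQQQQQQQQQGGGGGGGGGGGGGGGGGGG

Reading off run lengths: L runs 1, 3, 5, 7; R runs 3, 5, 7, 9; Q runs 3, 5, 7, 9; G runs 4, 7, 10, 13 — each is linear in n (n = 1, 2, …).
At n = 6 the blocks have lengths 11, 13, 13, 19.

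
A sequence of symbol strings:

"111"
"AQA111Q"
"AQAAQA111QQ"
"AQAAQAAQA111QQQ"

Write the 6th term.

Every step adds AQA to the front and Q to the end of the previous string.
From AQAAQAAQA111QQQ, 2 further steps: AQAAQAAQA111QQQ → AQAAQAAQAAQA111QQQQ → (answer).

AQAAQAAQAAQAAQA111QQQQQ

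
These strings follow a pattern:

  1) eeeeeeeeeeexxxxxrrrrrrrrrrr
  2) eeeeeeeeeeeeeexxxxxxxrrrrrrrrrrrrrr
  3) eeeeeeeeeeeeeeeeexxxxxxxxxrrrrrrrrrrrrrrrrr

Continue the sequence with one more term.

The n-th term is 3n+2 e's then 2n-1 x's then 3n+2 r's, where the shown terms are n = 3, 4, 5.
For the next term, n = 6, so the run lengths are 20, 11, 20.

eeeeeeeeeeeeeeeeeeeexxxxxxxxxxxrrrrrrrrrrrrrrrrrrrr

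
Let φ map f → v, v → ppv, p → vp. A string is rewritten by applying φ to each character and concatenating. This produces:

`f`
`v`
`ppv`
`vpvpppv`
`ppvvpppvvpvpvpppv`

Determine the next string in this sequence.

Rewriting the 17 symbols of ppvvpppvvpvpvpppv one by one yields vp vp ppv ppv vp vp vp ppv ppv vp ppv vp ppv vp vp vp ppv; concatenated:

vpvpppvppvvpvpvpppvppvvpppvvpppvvpvpvpppv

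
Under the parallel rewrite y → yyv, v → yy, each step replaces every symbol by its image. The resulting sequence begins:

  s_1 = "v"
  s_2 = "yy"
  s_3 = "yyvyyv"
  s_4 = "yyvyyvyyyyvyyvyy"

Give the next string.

yyvyyvyyyyvyyvyyyyvyyvyyvyyvyyyyvyyvyyyyvyyv

Replace each of the 16 characters of yyvyyvyyyyvyyvyy in place — yyv yyv yy yyv yyv yy yyv yyv yyv yyv yy yyv yyv yy yyv yyv — and concatenate.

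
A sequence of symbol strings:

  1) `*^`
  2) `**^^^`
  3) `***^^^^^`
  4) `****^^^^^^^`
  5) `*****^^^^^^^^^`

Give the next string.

The n-th term is n *'s then 2n-1 ^'s (n = 1, 2, …).
For the next term, n = 6, so the run lengths are 6, 11.

******^^^^^^^^^^^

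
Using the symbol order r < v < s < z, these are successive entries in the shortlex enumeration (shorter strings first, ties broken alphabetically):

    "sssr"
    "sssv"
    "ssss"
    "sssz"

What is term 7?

Stepping forward 3 times from sssz: sssz → sszr → sszv, then the target.

sszs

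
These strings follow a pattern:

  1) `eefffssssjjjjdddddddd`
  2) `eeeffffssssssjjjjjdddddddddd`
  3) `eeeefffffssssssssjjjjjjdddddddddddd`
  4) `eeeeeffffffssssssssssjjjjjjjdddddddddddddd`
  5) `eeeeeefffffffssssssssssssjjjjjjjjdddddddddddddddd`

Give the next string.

The n-th term is n-1 e's then n f's then 2n-2 s's then n+1 j's then 2n+2 d's, where the shown terms are n = 3, 4, 5, 6, 7.
At n = 8 the blocks have lengths 7, 8, 14, 9, 18.

eeeeeeeffffffffssssssssssssssjjjjjjjjjdddddddddddddddddd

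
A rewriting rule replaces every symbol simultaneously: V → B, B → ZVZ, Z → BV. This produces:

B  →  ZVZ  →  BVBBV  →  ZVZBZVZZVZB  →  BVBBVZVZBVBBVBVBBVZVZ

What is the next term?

ZVZBZVZZVZBBVBBVZVZBZVZZVZBZVZBZVZZVZBBVBBV

Applying the rule to each of the 21 symbols of BVBBVZVZBVBBVBVBBVZVZ gives the pieces ZVZ B ZVZ ZVZ B BV B BV ZVZ B ZVZ ZVZ B ZVZ B ZVZ ZVZ B BV B BV, which concatenate to the answer.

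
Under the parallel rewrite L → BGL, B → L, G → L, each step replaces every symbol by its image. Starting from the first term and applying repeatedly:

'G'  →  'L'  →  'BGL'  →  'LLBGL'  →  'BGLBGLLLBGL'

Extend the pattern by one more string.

Expanding BGLBGLLLBGL: B→L, G→L, L→BGL, B→L, G→L, L→BGL, L→BGL, L→BGL, B→L, G→L, L→BGL. Concatenated: L L BGL L L BGL BGL BGL L L BGL.

LLBGLLLBGLBGLBGLLLBGL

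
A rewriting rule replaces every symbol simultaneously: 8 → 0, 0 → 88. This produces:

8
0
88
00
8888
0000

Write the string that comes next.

Expanding 0000: 0→88, 0→88, 0→88, 0→88. Concatenated: 88 88 88 88.

88888888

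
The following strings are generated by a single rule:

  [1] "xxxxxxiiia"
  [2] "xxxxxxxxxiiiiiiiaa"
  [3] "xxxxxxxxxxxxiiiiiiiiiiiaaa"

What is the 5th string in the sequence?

Each string has the form x^{3n+3} i^{4n-1} a^{n} (n = 1, 2, …).
Setting n = 5 gives 18, 19, 5 characters in each block.

xxxxxxxxxxxxxxxxxxiiiiiiiiiiiiiiiiiiiaaaaa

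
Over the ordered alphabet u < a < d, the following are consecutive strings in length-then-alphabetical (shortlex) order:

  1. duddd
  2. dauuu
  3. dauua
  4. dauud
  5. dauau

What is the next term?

Treat dauau as a base-3 numeral over the given alphabet and add one, carrying through any trailing d's.

dauaa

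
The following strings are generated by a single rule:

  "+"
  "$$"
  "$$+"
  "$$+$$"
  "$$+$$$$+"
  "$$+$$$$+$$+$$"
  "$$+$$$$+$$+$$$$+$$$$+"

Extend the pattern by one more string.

This is a Fibonacci-style word recurrence s(k) = s(k−1)·s(k−2): e.g. $$·+ = $$+.
The next term joins $$+$$$$+$$+$$$$+$$$$+ and $$+$$$$+$$+$$.

$$+$$$$+$$+$$$$+$$$$+$$+$$$$+$$+$$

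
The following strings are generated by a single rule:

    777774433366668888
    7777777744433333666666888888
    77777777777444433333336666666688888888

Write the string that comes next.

777777777777774444433333333366666666668888888888

Term n consists of 3n+2 7's, followed by n+1 4's, followed by 2n+1 3's, followed by 2n+2 6's, followed by 2n+2 8's (n = 1, 2, …).
Setting n = 4 gives 14, 5, 9, 10, 10 characters in each block.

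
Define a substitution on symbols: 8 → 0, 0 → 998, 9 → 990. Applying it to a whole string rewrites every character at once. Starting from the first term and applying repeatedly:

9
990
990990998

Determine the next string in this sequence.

9909909989909909989909900

Apply φ to 990990998 symbol by symbol: 9→990, 9→990, 0→998, 9→990, 9→990, 0→998, 9→990, 9→990, 8→0; joined: 990 990 998 990 990 998 990 990 0.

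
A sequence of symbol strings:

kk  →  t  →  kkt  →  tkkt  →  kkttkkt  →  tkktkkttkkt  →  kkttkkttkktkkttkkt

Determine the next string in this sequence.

From term 3 onward, concatenate the second-to-last term with the last: kk·t = kkt, t·kkt = tkkt, …
Continuing: tkktkkttkkt · kkttkkttkktkkttkkt gives term 8.

tkktkkttkktkkttkkttkktkkttkkt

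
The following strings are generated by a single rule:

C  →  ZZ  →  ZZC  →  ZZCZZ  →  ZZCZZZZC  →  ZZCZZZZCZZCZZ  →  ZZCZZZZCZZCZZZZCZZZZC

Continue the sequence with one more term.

Each term (from the third on) is the previous term followed by the one before it: term 3 = ZZ·C = ZZC.
The next term joins ZZCZZZZCZZCZZZZCZZZZC and ZZCZZZZCZZCZZ.

ZZCZZZZCZZCZZZZCZZZZCZZCZZZZCZZCZZ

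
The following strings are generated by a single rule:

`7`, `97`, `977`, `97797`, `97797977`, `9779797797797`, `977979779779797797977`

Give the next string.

9779797797797977979779779797797797

Each term (from the third on) is the previous term followed by the one before it: term 3 = 97·7 = 977.
Continuing: 977979779779797797977 · 9779797797797 gives term 8.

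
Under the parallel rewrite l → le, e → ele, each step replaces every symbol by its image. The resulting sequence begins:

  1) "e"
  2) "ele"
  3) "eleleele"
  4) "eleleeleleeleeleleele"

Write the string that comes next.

Rewriting the 21 symbols of eleleeleleeleeleleele one by one yields ele le ele le ele ele le ele le ele ele le ele ele le ele le ele ele le ele; concatenated:

eleleeleleeleeleleeleleeleeleleeleeleleeleleeleeleleele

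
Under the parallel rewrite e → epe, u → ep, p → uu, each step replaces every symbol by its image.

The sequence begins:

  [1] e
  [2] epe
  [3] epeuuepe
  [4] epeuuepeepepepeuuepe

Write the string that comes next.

Rewriting the 20 symbols of epeuuepeepepepeuuepe one by one yields epe uu epe ep ep epe uu epe epe uu epe uu epe uu epe ep ep epe uu epe; concatenated:

epeuuepeepepepeuuepeepeuuepeuuepeuuepeepepepeuuepe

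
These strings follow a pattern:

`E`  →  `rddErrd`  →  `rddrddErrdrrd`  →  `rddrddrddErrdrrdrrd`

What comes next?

Every step adds rdd to the front and rrd to the end of the previous string.
One more step from rddrddrddErrdrrdrrd gives the answer.

rddrddrddrddErrdrrdrrdrrd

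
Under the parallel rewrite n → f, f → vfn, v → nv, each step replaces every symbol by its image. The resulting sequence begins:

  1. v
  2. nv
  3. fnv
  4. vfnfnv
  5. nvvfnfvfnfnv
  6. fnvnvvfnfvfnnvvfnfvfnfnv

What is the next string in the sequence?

φ(fnvnvvfnfvfnnvvfnfvfnfnv) expands symbol-by-symbol to vfn f nv f nv nv vfn f vfn nv vfn f f nv nv vfn f vfn nv vfn f vfn f nv; joining the 24 pieces gives the next term.

vfnfnvfnvnvvfnfvfnnvvfnffnvnvvfnfvfnnvvfnfvfnfnv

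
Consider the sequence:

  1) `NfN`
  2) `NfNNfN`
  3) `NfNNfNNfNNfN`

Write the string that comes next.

Every step duplicates the string.
One more doubling of NfNNfNNfNNfN gives the answer.

NfNNfNNfNNfNNfNNfNNfNNfN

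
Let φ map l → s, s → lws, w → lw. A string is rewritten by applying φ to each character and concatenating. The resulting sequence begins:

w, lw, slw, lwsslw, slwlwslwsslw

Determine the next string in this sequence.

lwsslwslwlwsslwlwslwsslw

Rewriting each symbol of slwlwslwsslw: s→lws, l→s, w→lw, l→s, w→lw, s→lws, l→s, w→lw, s→lws, s→lws, l→s, w→lw, which concatenates to lws s lw s lw lws s lw lws lws s lw.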